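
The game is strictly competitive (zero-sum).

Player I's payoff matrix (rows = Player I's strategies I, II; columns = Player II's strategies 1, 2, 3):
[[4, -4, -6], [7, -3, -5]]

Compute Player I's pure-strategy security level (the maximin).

The worst-case payoff for each row is I: -6, II: -5.
The best of these is -5.

-5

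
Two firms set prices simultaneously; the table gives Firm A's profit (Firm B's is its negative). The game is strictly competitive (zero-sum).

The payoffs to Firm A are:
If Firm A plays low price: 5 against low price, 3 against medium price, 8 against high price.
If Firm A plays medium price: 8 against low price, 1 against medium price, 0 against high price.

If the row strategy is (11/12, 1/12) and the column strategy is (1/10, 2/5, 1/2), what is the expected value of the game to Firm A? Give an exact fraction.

213/40

Against (1/10, 2/5, 1/2), each row's expected payoff is low price: 57/10; medium price: 6/5.
Taking the (11/12, 1/12)-weighted average: (11/12)·(57/10) + (1/12)·(6/5) = 213/40.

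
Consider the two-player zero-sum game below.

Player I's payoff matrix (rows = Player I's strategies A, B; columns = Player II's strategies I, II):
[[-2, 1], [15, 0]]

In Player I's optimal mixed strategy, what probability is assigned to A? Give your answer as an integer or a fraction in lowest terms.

Row minima are -2 and 0, so Player I's maximin is 0; column maxima are 15 and 1, so Player II's minimax is 1. These differ, so the equilibrium is in mixed strategies.
Let Player I play A with probability p. Player II is indifferent when −2p + 15(1−p) = p, giving p = 5/6.

5/6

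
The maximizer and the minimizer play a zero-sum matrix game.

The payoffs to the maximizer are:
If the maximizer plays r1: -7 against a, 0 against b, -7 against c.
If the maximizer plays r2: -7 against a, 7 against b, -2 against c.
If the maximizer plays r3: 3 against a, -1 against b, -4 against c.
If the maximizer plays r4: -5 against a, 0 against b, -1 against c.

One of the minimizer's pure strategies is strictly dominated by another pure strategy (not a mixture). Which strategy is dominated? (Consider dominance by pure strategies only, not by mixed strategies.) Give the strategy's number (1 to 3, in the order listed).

2

The minimizer prefers columns that give the maximizer less. Compare b with c: -7 < 0, -2 < 7, -4 < -1, -1 < 0.
So c strictly dominates b for the minimizer; b is strictly dominated.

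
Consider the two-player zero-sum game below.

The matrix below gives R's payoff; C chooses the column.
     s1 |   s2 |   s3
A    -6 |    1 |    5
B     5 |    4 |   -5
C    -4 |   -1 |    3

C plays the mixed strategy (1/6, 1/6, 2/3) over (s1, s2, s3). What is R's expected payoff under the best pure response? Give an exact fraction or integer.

A: (-6)·(1/6) + (1)·(1/6) + (5)·(2/3) = 5/2.
B: (5)·(1/6) + (4)·(1/6) + (-5)·(2/3) = -11/6.
C: (-4)·(1/6) + (-1)·(1/6) + (3)·(2/3) = 7/6.
The best pure response is A with expected payoff 5/2.

5/2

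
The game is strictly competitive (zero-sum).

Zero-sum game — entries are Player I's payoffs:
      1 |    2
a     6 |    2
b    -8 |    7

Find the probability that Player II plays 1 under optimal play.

5/19

Row minima are 2 and -8, so Player I's maximin is 2; column maxima are 6 and 7, so Player II's minimax is 6. These differ, so the equilibrium is in mixed strategies.
Let Player II play 1 with probability q. Player I is indifferent when 6q + 2(1−q) = −8q + 7(1−q), giving q = 5/19.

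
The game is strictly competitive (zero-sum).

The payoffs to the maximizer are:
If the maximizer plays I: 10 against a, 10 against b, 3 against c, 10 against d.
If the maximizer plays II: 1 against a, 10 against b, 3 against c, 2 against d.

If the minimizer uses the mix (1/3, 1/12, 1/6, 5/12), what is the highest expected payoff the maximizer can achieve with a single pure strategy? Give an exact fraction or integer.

I: (10)·(1/3) + (10)·(1/12) + (3)·(1/6) + (10)·(5/12) = 53/6.
II: (1)·(1/3) + (10)·(1/12) + (3)·(1/6) + (2)·(5/12) = 5/2.
The best pure response is I with expected payoff 53/6.

53/6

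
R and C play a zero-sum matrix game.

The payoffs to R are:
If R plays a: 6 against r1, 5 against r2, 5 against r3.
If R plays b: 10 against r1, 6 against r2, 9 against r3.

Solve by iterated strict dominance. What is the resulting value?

6

Row a is strictly dominated by row b (10>6, 6>5, 9>5); eliminate a.
Column r1 is strictly dominated by r2 for C (6<10); eliminate r1.
Column r3 is strictly dominated by r2 for C (6<9); eliminate r3.
Only (b, r2) remains, with payoff 6.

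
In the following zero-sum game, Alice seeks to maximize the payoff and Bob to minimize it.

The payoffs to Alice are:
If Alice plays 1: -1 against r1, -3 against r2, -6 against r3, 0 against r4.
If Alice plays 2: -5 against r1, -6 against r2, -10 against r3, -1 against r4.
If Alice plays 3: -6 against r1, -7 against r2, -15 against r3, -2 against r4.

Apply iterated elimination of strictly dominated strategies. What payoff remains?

-6

Row 3 is strictly dominated by row 1 (-1>-6, -3>-7, -6>-15, 0>-2); eliminate 3.
Column r1 is strictly dominated by r2 for Bob (-3<-1, -6<-5); eliminate r1.
Row 2 is strictly dominated by row 1 (-3>-6, -6>-10, 0>-1); eliminate 2.
Column r2 is strictly dominated by r3 for Bob (-6<-3); eliminate r2.
Column r4 is strictly dominated by r3 for Bob (-6<0); eliminate r4.
Only (1, r3) remains, with payoff -6.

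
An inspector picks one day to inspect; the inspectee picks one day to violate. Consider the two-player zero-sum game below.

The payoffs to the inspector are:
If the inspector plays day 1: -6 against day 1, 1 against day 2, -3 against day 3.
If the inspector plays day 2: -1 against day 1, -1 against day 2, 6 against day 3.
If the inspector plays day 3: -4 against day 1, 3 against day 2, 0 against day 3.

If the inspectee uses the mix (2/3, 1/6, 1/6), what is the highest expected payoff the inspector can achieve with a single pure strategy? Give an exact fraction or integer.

day 1: (-6)·(2/3) + (1)·(1/6) + (-3)·(1/6) = -13/3.
day 2: (-1)·(2/3) + (-1)·(1/6) + (6)·(1/6) = 1/6.
day 3: (-4)·(2/3) + (3)·(1/6) + (0)·(1/6) = -13/6.
The best pure response is day 2 with expected payoff 1/6.

1/6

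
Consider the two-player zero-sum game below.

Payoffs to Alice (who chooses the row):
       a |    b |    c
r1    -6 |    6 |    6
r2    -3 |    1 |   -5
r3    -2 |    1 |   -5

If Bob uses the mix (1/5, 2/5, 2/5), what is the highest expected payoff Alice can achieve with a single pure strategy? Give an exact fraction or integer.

18/5

r1: (-6)·(1/5) + (6)·(2/5) + (6)·(2/5) = 18/5.
r2: (-3)·(1/5) + (1)·(2/5) + (-5)·(2/5) = -11/5.
r3: (-2)·(1/5) + (1)·(2/5) + (-5)·(2/5) = -2.
The best pure response is r1 with expected payoff 18/5.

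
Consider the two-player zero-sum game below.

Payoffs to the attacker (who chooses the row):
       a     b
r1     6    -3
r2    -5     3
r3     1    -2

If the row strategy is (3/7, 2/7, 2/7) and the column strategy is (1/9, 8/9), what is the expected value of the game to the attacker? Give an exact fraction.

Against (1/9, 8/9), each row's expected payoff is r1: -2; r2: 19/9; r3: -5/3.
Taking the (3/7, 2/7, 2/7)-weighted average: (3/7)·(-2) + (2/7)·(19/9) + (2/7)·(-5/3) = -46/63.

-46/63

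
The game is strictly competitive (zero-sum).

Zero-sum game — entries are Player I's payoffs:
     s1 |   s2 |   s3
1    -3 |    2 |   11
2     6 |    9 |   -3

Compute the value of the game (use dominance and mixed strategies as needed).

Column s2 is strictly dominated by s1 for Player II (it gives Player I more in every row).
The remaining 2×2 game on (1, 2) × (s1, s3) has no saddle point. Let Player I play 1 with probability p; indifference gives −3p + 6(1−p) = 11p − 3(1−p), so p = 9/23.
Similarly Player II's optimal q on s1 is 14/23, and the value is -3·(14/23) + (11)·(9/23) = 57/23.

57/23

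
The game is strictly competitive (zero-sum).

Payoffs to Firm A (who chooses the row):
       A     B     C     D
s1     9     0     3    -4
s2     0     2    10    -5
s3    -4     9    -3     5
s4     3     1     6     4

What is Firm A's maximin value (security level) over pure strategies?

The worst-case payoff for each row is s1: -4, s2: -5, s3: -4, s4: 1.
The best of these is 1.

1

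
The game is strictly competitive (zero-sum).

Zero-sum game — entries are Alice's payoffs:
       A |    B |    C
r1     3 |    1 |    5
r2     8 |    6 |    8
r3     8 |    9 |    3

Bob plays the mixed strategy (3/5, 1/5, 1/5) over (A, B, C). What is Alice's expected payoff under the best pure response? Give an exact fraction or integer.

38/5

r1: (3)·(3/5) + (1)·(1/5) + (5)·(1/5) = 3.
r2: (8)·(3/5) + (6)·(1/5) + (8)·(1/5) = 38/5.
r3: (8)·(3/5) + (9)·(1/5) + (3)·(1/5) = 36/5.
The best pure response is r2 with expected payoff 38/5.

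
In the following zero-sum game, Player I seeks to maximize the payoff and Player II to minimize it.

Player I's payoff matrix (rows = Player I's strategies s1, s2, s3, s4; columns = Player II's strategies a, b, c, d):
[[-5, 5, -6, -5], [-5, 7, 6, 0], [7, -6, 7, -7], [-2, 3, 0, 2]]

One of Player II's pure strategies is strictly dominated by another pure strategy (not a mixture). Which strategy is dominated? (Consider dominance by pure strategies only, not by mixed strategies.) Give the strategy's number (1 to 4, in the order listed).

2

Player II prefers columns that give Player I less. Compare b with d: -5 < 5, 0 < 7, -7 < -6, 2 < 3.
So d strictly dominates b for Player II; b is strictly dominated.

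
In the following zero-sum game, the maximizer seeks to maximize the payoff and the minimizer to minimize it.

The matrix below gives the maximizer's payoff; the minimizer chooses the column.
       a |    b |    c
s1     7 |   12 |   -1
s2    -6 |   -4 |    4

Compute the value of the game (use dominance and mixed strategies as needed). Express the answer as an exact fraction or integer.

Column b is strictly dominated by a for the minimizer (it gives the maximizer more in every row).
The remaining 2×2 game on (s1, s2) × (a, c) has no saddle point. Let the maximizer play s1 with probability p; indifference gives 7p − 6(1−p) = −p + 4(1−p), so p = 5/9.
Similarly the minimizer's optimal q on a is 5/18, and the value is 7·(5/18) + (-1)·(13/18) = 11/9.

11/9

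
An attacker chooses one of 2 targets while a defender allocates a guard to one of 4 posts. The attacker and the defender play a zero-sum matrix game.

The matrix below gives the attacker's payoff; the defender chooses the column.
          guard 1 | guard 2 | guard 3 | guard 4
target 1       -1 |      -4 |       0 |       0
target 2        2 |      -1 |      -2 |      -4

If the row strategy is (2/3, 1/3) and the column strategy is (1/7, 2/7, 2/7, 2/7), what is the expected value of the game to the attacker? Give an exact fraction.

Against (1/7, 2/7, 2/7, 2/7), each row's expected payoff is target 1: -9/7; target 2: -12/7.
Taking the (2/3, 1/3)-weighted average: (2/3)·(-9/7) + (1/3)·(-12/7) = -10/7.

-10/7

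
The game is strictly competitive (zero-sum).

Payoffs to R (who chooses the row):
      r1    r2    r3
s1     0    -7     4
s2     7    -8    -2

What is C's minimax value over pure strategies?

The worst case (largest entry) in each column is r1: 7, r2: -7, r3: 4.
The best (smallest) of these is -7.

-7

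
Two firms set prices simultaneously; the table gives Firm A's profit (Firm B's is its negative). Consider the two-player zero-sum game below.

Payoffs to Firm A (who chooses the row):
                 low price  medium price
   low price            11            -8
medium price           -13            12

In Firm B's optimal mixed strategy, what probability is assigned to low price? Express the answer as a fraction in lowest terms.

5/11

Row minima are -8 and -13, so Firm A's maximin is -8; column maxima are 11 and 12, so Firm B's minimax is 11. These differ, so the equilibrium is in mixed strategies.
Let Firm B play low price with probability q. Firm A is indifferent when 11q − 8(1−q) = −13q + 12(1−q), giving q = 5/11.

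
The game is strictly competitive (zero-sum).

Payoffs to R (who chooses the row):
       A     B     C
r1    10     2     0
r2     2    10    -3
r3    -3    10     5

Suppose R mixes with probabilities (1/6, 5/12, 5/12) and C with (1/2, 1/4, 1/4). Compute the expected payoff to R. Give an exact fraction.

3

Against (1/2, 1/4, 1/4), each row's expected payoff is r1: 11/2; r2: 11/4; r3: 9/4.
Taking the (1/6, 5/12, 5/12)-weighted average: (1/6)·(11/2) + (5/12)·(11/4) + (5/12)·(9/4) = 3.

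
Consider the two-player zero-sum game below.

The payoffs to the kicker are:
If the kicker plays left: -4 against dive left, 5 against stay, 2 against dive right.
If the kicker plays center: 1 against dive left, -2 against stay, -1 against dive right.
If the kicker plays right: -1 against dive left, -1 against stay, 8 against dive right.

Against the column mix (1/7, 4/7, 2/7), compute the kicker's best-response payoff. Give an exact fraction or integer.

left: (-4)·(1/7) + (5)·(4/7) + (2)·(2/7) = 20/7.
center: (1)·(1/7) + (-2)·(4/7) + (-1)·(2/7) = -9/7.
right: (-1)·(1/7) + (-1)·(4/7) + (8)·(2/7) = 11/7.
The best pure response is left with expected payoff 20/7.

20/7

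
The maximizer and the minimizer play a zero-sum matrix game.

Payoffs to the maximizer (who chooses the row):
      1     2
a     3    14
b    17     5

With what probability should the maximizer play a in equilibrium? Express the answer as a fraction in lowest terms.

Row minima are 3 and 5, so the maximizer's maximin is 5; column maxima are 17 and 14, so the minimizer's minimax is 14. These differ, so the equilibrium is in mixed strategies.
Let the maximizer play a with probability p. The minimizer is indifferent when 3p + 17(1−p) = 14p + 5(1−p), giving p = 12/23.

12/23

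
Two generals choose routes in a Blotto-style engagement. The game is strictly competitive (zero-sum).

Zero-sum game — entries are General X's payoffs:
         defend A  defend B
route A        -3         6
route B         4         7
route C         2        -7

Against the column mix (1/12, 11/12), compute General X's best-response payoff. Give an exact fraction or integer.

route A: (-3)·(1/12) + (6)·(11/12) = 21/4.
route B: (4)·(1/12) + (7)·(11/12) = 27/4.
route C: (2)·(1/12) + (-7)·(11/12) = -25/4.
The best pure response is route B with expected payoff 27/4.

27/4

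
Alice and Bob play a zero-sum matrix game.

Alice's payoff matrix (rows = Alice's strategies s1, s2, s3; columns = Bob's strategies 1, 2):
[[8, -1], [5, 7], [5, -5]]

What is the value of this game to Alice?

61/11

Row s3 is strictly dominated by row s1, so Alice never plays it.
The remaining 2×2 game on (s1, s2) × (1, 2) has no saddle point. Let Alice play s1 with probability p; indifference gives 8p + 5(1−p) = −p + 7(1−p), so p = 2/11.
Similarly Bob's optimal q on 1 is 8/11, and the value is 8·(8/11) + (-1)·(3/11) = 61/11.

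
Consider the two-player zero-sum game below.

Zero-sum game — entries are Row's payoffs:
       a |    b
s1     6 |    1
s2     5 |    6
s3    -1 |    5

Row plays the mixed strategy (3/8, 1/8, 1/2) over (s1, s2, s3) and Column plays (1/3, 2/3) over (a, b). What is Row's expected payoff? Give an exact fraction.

Against (1/3, 2/3), each row's expected payoff is s1: 8/3; s2: 17/3; s3: 3.
Taking the (3/8, 1/8, 1/2)-weighted average: (3/8)·(8/3) + (1/8)·(17/3) + (1/2)·(3) = 77/24.

77/24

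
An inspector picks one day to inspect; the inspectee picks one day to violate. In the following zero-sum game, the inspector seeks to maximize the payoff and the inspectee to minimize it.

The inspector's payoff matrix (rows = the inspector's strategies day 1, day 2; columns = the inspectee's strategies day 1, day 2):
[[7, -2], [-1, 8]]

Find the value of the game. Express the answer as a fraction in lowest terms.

3

Row minima are -2 and -1, so the inspector's maximin is -1; column maxima are 7 and 8, so the inspectee's minimax is 7. These differ, so the equilibrium is in mixed strategies.
Let the inspector play day 1 with probability p. The inspectee is indifferent when 7p − (1−p) = −2p + 8(1−p), giving p = 1/2.
Let the inspectee play day 1 with probability q. The inspector is indifferent when 7q − 2(1−q) = −q + 8(1−q), giving q = 5/9.
The value is 7·(5/9) + (-2)·(4/9) = 3.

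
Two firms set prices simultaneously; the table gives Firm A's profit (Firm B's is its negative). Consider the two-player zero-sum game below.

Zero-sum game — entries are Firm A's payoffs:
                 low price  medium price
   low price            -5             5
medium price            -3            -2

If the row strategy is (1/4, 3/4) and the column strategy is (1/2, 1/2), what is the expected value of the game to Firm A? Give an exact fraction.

Against (1/2, 1/2), each row's expected payoff is low price: 0; medium price: -5/2.
Taking the (1/4, 3/4)-weighted average: (1/4)·(0) + (3/4)·(-5/2) = -15/8.

-15/8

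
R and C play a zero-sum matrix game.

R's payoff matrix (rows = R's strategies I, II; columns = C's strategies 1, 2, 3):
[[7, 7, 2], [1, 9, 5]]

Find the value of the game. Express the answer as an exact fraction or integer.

11/3

Column 2 is strictly dominated by 3 for C (it gives R more in every row).
The remaining 2×2 game on (I, II) × (1, 3) has no saddle point. Let R play I with probability p; indifference gives 7p + (1−p) = 2p + 5(1−p), so p = 4/9.
Similarly C's optimal q on 1 is 1/3, and the value is 7·(1/3) + (2)·(2/3) = 11/3.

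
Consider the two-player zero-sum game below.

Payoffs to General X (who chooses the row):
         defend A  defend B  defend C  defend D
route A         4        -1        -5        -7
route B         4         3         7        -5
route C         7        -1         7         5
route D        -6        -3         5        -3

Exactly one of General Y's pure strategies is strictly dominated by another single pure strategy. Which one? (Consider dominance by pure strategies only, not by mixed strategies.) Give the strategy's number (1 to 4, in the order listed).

General Y prefers columns that give General X less. Compare defend C with defend D: -7 < -5, -5 < 7, 5 < 7, -3 < 5.
So defend D strictly dominates defend C for General Y; defend C is strictly dominated.

3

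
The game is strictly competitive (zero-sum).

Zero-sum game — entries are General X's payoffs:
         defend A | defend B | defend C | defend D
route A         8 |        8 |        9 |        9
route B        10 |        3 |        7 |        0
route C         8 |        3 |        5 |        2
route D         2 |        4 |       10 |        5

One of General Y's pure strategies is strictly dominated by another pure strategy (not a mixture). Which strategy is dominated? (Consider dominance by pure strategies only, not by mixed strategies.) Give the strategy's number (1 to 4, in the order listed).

General Y prefers columns that give General X less. Compare defend C with defend B: 8 < 9, 3 < 7, 3 < 5, 4 < 10.
So defend B strictly dominates defend C for General Y; defend C is strictly dominated.

3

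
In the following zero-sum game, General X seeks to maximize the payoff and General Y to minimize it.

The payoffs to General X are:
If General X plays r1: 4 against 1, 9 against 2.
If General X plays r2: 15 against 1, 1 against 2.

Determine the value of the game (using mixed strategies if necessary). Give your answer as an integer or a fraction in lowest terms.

Row minima are 4 and 1, so General X's maximin is 4; column maxima are 15 and 9, so General Y's minimax is 9. These differ, so the equilibrium is in mixed strategies.
Let General X play r1 with probability p. General Y is indifferent when 4p + 15(1−p) = 9p + (1−p), giving p = 14/19.
Let General Y play 1 with probability q. General X is indifferent when 4q + 9(1−q) = 15q + (1−q), giving q = 8/19.
The value is 4·(8/19) + (9)·(11/19) = 131/19.

131/19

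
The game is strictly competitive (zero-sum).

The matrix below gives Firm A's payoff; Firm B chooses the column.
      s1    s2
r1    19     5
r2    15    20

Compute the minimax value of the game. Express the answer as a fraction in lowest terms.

305/19

Row minima are 5 and 15, so Firm A's maximin is 15; column maxima are 19 and 20, so Firm B's minimax is 19. These differ, so the equilibrium is in mixed strategies.
Let Firm A play r1 with probability p. Firm B is indifferent when 19p + 15(1−p) = 5p + 20(1−p), giving p = 5/19.
Let Firm B play s1 with probability q. Firm A is indifferent when 19q + 5(1−q) = 15q + 20(1−q), giving q = 15/19.
The value is 19·(15/19) + (5)·(4/19) = 305/19.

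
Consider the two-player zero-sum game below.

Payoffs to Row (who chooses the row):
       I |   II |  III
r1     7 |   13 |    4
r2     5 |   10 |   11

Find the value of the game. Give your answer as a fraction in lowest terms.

Column II is strictly dominated by I for Column (it gives Row more in every row).
The remaining 2×2 game on (r1, r2) × (I, III) has no saddle point. Let Row play r1 with probability p; indifference gives 7p + 5(1−p) = 4p + 11(1−p), so p = 2/3.
Similarly Column's optimal q on I is 7/9, and the value is 7·(7/9) + (4)·(2/9) = 19/3.

19/3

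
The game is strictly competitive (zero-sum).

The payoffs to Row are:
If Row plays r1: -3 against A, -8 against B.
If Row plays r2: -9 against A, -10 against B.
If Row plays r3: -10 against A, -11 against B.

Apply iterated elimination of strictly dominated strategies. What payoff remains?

Column A is strictly dominated by B for Column (-8<-3, -10<-9, -11<-10); eliminate A.
Row r2 is strictly dominated by row r1 (-8>-10); eliminate r2.
Row r3 is strictly dominated by row r1 (-8>-11); eliminate r3.
Only (r1, B) remains, with payoff -8.

-8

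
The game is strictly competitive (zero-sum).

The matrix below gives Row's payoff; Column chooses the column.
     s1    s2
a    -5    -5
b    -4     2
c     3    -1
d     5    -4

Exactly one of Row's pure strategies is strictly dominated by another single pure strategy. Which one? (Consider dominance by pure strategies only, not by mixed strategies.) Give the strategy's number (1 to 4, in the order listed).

Compare a with b: -4 > -5, 2 > -5.
So b strictly dominates a for Row; a is strictly dominated.

1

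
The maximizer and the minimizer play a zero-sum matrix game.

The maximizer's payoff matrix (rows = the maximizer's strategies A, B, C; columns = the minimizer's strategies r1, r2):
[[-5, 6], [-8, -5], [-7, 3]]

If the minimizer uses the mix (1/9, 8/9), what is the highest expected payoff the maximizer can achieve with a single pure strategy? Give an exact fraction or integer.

A: (-5)·(1/9) + (6)·(8/9) = 43/9.
B: (-8)·(1/9) + (-5)·(8/9) = -16/3.
C: (-7)·(1/9) + (3)·(8/9) = 17/9.
The best pure response is A with expected payoff 43/9.

43/9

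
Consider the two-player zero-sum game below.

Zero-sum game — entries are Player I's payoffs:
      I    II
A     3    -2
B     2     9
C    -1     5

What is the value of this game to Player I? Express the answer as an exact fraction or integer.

31/12

Row C is strictly dominated by row B, so Player I never plays it.
The remaining 2×2 game on (A, B) × (I, II) has no saddle point. Let Player I play A with probability p; indifference gives 3p + 2(1−p) = −2p + 9(1−p), so p = 7/12.
Similarly Player II's optimal q on I is 11/12, and the value is 3·(11/12) + (-2)·(1/12) = 31/12.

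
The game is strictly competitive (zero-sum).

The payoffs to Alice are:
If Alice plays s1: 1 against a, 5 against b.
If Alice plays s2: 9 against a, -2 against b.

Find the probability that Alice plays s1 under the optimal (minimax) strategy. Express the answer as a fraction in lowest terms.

Row minima are 1 and -2, so Alice's maximin is 1; column maxima are 9 and 5, so Bob's minimax is 5. These differ, so the equilibrium is in mixed strategies.
Let Alice play s1 with probability p. Bob is indifferent when p + 9(1−p) = 5p − 2(1−p), giving p = 11/15.

11/15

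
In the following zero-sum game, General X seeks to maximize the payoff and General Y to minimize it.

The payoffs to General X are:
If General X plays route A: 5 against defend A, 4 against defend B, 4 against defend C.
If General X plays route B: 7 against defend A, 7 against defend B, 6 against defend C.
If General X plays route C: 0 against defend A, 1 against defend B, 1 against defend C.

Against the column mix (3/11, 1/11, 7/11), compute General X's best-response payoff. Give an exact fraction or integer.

70/11

route A: (5)·(3/11) + (4)·(1/11) + (4)·(7/11) = 47/11.
route B: (7)·(3/11) + (7)·(1/11) + (6)·(7/11) = 70/11.
route C: (0)·(3/11) + (1)·(1/11) + (1)·(7/11) = 8/11.
The best pure response is route B with expected payoff 70/11.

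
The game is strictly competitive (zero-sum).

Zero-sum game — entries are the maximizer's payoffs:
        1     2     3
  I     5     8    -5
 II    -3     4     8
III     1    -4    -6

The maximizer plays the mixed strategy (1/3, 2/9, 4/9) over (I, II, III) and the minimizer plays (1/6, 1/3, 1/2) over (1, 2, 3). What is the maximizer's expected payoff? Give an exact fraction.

Against (1/6, 1/3, 1/2), each row's expected payoff is I: 1; II: 29/6; III: -25/6.
Taking the (1/3, 2/9, 4/9)-weighted average: (1/3)·(1) + (2/9)·(29/6) + (4/9)·(-25/6) = -4/9.

-4/9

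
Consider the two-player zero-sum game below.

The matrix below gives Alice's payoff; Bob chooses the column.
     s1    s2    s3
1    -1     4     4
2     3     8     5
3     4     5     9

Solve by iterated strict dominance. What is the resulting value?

Column s3 is strictly dominated by s1 for Bob (-1<4, 3<5, 4<9); eliminate s3.
Row 1 is strictly dominated by row 2 (3>-1, 8>4); eliminate 1.
Column s2 is strictly dominated by s1 for Bob (3<8, 4<5); eliminate s2.
Row 2 is strictly dominated by row 3 (4>3); eliminate 2.
Only (3, s1) remains, with payoff 4.

4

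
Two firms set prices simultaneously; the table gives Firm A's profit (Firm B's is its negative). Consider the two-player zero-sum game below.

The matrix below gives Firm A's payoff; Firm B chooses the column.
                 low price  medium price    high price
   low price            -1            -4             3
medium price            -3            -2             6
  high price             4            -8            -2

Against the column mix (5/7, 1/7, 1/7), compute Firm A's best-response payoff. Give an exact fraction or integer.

low price: (-1)·(5/7) + (-4)·(1/7) + (3)·(1/7) = -6/7.
medium price: (-3)·(5/7) + (-2)·(1/7) + (6)·(1/7) = -11/7.
high price: (4)·(5/7) + (-8)·(1/7) + (-2)·(1/7) = 10/7.
The best pure response is high price with expected payoff 10/7.

10/7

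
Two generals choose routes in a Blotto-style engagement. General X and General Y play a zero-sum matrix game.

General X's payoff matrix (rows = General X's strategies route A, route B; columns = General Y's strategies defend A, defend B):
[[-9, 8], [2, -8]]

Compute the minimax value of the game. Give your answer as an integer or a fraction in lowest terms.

Row minima are -9 and -8, so General X's maximin is -8; column maxima are 2 and 8, so General Y's minimax is 2. These differ, so the equilibrium is in mixed strategies.
Let General X play route A with probability p. General Y is indifferent when −9p + 2(1−p) = 8p − 8(1−p), giving p = 10/27.
Let General Y play defend A with probability q. General X is indifferent when −9q + 8(1−q) = 2q − 8(1−q), giving q = 16/27.
The value is -9·(16/27) + (8)·(11/27) = -56/27.

-56/27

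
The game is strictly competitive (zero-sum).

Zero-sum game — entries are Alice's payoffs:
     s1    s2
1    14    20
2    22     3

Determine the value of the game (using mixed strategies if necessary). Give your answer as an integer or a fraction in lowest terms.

Row minima are 14 and 3, so Alice's maximin is 14; column maxima are 22 and 20, so Bob's minimax is 20. These differ, so the equilibrium is in mixed strategies.
Let Alice play 1 with probability p. Bob is indifferent when 14p + 22(1−p) = 20p + 3(1−p), giving p = 19/25.
Let Bob play s1 with probability q. Alice is indifferent when 14q + 20(1−q) = 22q + 3(1−q), giving q = 17/25.
The value is 14·(17/25) + (20)·(8/25) = 398/25.

398/25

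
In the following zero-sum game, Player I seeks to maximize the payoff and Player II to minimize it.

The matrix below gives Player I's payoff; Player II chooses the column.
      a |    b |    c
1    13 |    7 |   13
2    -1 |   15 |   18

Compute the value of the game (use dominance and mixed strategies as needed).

101/11

Column c is strictly dominated by b for Player II (it gives Player I more in every row).
The remaining 2×2 game on (1, 2) × (a, b) has no saddle point. Let Player I play 1 with probability p; indifference gives 13p − (1−p) = 7p + 15(1−p), so p = 8/11.
Similarly Player II's optimal q on a is 4/11, and the value is 13·(4/11) + (7)·(7/11) = 101/11.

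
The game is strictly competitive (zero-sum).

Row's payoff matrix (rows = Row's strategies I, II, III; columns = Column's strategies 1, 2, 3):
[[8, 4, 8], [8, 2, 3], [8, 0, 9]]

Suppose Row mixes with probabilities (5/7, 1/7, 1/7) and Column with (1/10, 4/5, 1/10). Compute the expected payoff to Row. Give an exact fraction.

142/35

Against (1/10, 4/5, 1/10), each row's expected payoff is I: 24/5; II: 27/10; III: 17/10.
Taking the (5/7, 1/7, 1/7)-weighted average: (5/7)·(24/5) + (1/7)·(27/10) + (1/7)·(17/10) = 142/35.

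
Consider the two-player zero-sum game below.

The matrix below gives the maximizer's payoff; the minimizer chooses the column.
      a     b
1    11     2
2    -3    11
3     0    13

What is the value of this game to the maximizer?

13/2

Row 2 is strictly dominated by row 3, so the maximizer never plays it.
The remaining 2×2 game on (1, 3) × (a, b) has no saddle point. Let the maximizer play 1 with probability p; indifference gives 11p = 2p + 13(1−p), so p = 13/22.
Similarly the minimizer's optimal q on a is 1/2, and the value is 11·(1/2) + (2)·(1/2) = 13/2.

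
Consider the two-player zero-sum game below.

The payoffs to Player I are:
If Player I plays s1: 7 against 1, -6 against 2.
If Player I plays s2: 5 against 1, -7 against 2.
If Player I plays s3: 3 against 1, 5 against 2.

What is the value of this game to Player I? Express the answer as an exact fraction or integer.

53/15

Row s2 is strictly dominated by row s1, so Player I never plays it.
The remaining 2×2 game on (s1, s3) × (1, 2) has no saddle point. Let Player I play s1 with probability p; indifference gives 7p + 3(1−p) = −6p + 5(1−p), so p = 2/15.
Similarly Player II's optimal q on 1 is 11/15, and the value is 7·(11/15) + (-6)·(4/15) = 53/15.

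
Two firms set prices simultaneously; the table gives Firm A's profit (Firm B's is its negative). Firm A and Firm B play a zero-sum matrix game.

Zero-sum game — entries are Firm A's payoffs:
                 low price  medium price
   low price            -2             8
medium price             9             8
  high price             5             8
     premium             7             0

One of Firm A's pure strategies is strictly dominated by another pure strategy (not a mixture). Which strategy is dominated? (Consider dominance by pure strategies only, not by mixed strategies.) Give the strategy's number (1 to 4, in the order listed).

4

Compare premium with medium price: 9 > 7, 8 > 0.
So medium price strictly dominates premium for Firm A; premium is strictly dominated.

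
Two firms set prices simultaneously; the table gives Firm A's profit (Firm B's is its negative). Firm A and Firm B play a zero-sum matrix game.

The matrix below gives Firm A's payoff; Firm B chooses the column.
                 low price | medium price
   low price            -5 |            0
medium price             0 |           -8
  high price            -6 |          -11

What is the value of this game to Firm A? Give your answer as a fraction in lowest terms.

-40/13

Row high price is strictly dominated by row medium price, so Firm A never plays it.
The remaining 2×2 game on (low price, medium price) × (low price, medium price) has no saddle point. Let Firm A play low price with probability p; indifference gives −5p = −8(1−p), so p = 8/13.
Similarly Firm B's optimal q on low price is 8/13, and the value is -5·(8/13) + (0)·(5/13) = -40/13.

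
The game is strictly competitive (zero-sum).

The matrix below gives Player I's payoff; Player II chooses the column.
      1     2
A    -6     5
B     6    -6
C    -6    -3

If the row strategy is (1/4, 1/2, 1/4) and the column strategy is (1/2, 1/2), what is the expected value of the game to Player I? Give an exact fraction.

-5/4

Against (1/2, 1/2), each row's expected payoff is A: -1/2; B: 0; C: -9/2.
Taking the (1/4, 1/2, 1/4)-weighted average: (1/4)·(-1/2) + (1/2)·(0) + (1/4)·(-9/2) = -5/4.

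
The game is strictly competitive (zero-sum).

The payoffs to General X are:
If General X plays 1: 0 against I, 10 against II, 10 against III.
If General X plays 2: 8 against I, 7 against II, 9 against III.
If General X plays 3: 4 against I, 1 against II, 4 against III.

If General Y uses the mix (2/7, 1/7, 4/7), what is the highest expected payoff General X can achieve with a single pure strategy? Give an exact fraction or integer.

1: (0)·(2/7) + (10)·(1/7) + (10)·(4/7) = 50/7.
2: (8)·(2/7) + (7)·(1/7) + (9)·(4/7) = 59/7.
3: (4)·(2/7) + (1)·(1/7) + (4)·(4/7) = 25/7.
The best pure response is 2 with expected payoff 59/7.

59/7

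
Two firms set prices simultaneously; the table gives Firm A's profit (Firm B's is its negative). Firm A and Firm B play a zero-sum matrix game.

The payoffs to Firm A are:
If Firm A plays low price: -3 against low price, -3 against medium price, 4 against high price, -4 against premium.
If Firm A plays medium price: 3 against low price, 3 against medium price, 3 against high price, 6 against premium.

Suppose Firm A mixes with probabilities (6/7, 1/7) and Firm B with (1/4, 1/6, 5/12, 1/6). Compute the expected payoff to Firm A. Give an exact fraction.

2/7

Against (1/4, 1/6, 5/12, 1/6), each row's expected payoff is low price: -1/4; medium price: 7/2.
Taking the (6/7, 1/7)-weighted average: (6/7)·(-1/4) + (1/7)·(7/2) = 2/7.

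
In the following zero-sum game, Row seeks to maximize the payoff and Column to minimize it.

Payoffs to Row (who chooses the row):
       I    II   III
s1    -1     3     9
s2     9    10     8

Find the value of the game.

Column II is strictly dominated by I for Column (it gives Row more in every row).
The remaining 2×2 game on (s1, s2) × (I, III) has no saddle point. Let Row play s1 with probability p; indifference gives −p + 9(1−p) = 9p + 8(1−p), so p = 1/11.
Similarly Column's optimal q on I is 1/11, and the value is -1·(1/11) + (9)·(10/11) = 89/11.

89/11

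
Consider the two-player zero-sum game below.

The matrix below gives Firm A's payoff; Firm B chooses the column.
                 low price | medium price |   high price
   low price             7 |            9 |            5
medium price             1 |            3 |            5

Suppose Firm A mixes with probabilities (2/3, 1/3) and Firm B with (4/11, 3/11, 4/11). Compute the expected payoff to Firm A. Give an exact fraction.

61/11

Against (4/11, 3/11, 4/11), each row's expected payoff is low price: 75/11; medium price: 3.
Taking the (2/3, 1/3)-weighted average: (2/3)·(75/11) + (1/3)·(3) = 61/11.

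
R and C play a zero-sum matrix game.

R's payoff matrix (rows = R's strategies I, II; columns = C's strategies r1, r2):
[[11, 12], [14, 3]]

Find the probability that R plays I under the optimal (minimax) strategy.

11/12

Row minima are 11 and 3, so R's maximin is 11; column maxima are 14 and 12, so C's minimax is 12. These differ, so the equilibrium is in mixed strategies.
Let R play I with probability p. C is indifferent when 11p + 14(1−p) = 12p + 3(1−p), giving p = 11/12.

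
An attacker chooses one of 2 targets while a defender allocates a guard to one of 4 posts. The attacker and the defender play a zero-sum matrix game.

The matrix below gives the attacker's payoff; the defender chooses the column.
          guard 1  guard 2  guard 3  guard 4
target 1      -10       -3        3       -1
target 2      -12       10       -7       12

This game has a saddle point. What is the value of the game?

-10

Row minima: -10, -12 → the attacker's maximin is -10.
Column maxima: -10, 10, 3, 12 → the defender's minimax is -10.
They coincide at (target 1, guard 1), so the value is -10.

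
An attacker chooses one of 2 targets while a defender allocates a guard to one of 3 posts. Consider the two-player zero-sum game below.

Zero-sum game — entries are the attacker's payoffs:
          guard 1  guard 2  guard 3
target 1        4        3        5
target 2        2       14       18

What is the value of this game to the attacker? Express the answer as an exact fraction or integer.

Column guard 3 is strictly dominated by guard 2 for the defender (it gives the attacker more in every row).
The remaining 2×2 game on (target 1, target 2) × (guard 1, guard 2) has no saddle point. Let the attacker play target 1 with probability p; indifference gives 4p + 2(1−p) = 3p + 14(1−p), so p = 12/13.
Similarly the defender's optimal q on guard 1 is 11/13, and the value is 4·(11/13) + (3)·(2/13) = 50/13.

50/13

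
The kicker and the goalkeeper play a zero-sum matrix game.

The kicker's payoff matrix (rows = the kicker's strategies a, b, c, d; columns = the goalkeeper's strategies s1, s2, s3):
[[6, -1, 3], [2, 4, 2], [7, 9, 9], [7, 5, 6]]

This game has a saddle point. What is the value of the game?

7

Row minima: -1, 2, 7, 5 → the kicker's maximin is 7.
Column maxima: 7, 9, 9 → the goalkeeper's minimax is 7.
They coincide at (c, s1), so the value is 7.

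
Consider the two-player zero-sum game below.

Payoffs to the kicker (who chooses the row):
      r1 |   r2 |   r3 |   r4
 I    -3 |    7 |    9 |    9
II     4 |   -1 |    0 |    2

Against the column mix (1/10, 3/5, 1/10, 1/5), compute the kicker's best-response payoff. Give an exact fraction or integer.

I: (-3)·(1/10) + (7)·(3/5) + (9)·(1/10) + (9)·(1/5) = 33/5.
II: (4)·(1/10) + (-1)·(3/5) + (0)·(1/10) + (2)·(1/5) = 1/5.
The best pure response is I with expected payoff 33/5.

33/5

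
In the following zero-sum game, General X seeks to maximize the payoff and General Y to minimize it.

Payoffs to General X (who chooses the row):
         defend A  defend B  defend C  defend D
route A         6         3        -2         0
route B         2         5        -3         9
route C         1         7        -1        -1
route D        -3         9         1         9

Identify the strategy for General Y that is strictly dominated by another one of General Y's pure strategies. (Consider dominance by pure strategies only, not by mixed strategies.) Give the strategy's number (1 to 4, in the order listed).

2

General Y prefers columns that give General X less. Compare defend B with defend C: -2 < 3, -3 < 5, -1 < 7, 1 < 9.
So defend C strictly dominates defend B for General Y; defend B is strictly dominated.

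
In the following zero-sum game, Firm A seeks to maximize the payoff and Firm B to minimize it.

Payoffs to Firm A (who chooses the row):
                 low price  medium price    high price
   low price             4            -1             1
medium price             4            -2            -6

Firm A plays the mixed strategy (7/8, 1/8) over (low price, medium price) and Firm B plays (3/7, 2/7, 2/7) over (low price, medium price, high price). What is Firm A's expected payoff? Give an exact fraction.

10/7

Against (3/7, 2/7, 2/7), each row's expected payoff is low price: 12/7; medium price: -4/7.
Taking the (7/8, 1/8)-weighted average: (7/8)·(12/7) + (1/8)·(-4/7) = 10/7.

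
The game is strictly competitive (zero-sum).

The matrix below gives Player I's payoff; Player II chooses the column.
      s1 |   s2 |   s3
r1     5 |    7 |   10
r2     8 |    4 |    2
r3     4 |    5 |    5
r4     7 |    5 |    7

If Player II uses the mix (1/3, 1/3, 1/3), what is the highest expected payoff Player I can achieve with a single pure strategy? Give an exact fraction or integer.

r1: (5)·(1/3) + (7)·(1/3) + (10)·(1/3) = 22/3.
r2: (8)·(1/3) + (4)·(1/3) + (2)·(1/3) = 14/3.
r3: (4)·(1/3) + (5)·(1/3) + (5)·(1/3) = 14/3.
r4: (7)·(1/3) + (5)·(1/3) + (7)·(1/3) = 19/3.
The best pure response is r1 with expected payoff 22/3.

22/3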